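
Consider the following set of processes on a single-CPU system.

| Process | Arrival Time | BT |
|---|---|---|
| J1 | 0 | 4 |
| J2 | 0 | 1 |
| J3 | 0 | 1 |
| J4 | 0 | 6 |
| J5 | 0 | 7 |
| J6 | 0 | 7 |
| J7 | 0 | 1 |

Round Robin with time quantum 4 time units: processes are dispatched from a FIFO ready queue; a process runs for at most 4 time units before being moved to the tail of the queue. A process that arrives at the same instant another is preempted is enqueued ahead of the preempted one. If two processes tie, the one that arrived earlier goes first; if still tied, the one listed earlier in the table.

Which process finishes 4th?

J7

Timeline: | J1 0-4 | J2 4-5 | J3 5-6 | J4 6-10 | J5 10-14 | J6 14-18 | J7 18-19 | J4 19-21 | J5 21-24 | J6 24-27 |
Completion: J1=4  J2=5  J3=6  J4=21  J5=24  J6=27  J7=19
Turnaround (C−A): J1=4  J2=5  J3=6  J4=21  J5=24  J6=27  J7=19
Finish order: J1 → J2 → J3 → J7 → J4 → J5 → J6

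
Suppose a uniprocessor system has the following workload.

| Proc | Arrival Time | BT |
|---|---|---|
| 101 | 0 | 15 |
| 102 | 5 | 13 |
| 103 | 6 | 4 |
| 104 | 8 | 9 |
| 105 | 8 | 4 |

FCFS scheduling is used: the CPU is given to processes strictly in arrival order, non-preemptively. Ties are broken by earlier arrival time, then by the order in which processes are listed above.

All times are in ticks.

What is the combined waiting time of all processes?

Timeline: | 101 0-15 | 102 15-28 | 103 28-32 | 104 32-41 | 105 41-45 |
Completion: 101=15  102=28  103=32  104=41  105=45
Turnaround (C−A): 101=15  102=23  103=26  104=33  105=37
Waiting = turnaround − burst: 101=0, 102=10, 103=22, 104=24, 105=33
Total waiting = 0 + 10 + 22 + 24 + 33 = 89

89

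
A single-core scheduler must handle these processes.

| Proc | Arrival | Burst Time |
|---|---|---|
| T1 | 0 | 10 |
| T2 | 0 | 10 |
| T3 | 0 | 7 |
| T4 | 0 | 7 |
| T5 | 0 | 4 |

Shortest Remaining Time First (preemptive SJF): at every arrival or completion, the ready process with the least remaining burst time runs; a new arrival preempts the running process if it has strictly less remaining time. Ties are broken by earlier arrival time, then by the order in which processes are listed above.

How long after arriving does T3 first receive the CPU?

4

Gantt: | T5 0-4 | T3 4-11 | T4 11-18 | T1 18-28 | T2 28-38 |
Completion: T1=28  T2=38  T3=11  T4=18  T5=4
Turnaround (C−A): T1=28  T2=38  T3=11  T4=18  T5=4
Response(T3) = first start − arrival = 4 − 0 = 4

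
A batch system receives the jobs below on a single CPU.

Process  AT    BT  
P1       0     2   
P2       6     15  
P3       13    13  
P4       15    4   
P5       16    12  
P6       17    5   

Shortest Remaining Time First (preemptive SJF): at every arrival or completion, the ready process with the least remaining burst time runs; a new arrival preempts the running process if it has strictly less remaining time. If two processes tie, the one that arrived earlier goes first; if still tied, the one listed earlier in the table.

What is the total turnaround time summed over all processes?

105

Timeline: | P1 0-2 | idle 2-6 | P2 6-15 | P4 15-19 | P6 19-24 | P2 24-30 | P5 30-42 | P3 42-55 |
Completion: P1=2  P2=30  P3=55  P4=19  P5=42  P6=24
Turnaround (C−A): P1=2  P2=24  P3=42  P4=4  P5=26  P6=7
Turnaround = completion − arrival: P1=2, P2=24, P3=42, P4=4, P5=26, P6=7
Total turnaround = 2 + 24 + 42 + 4 + 26 + 7 = 105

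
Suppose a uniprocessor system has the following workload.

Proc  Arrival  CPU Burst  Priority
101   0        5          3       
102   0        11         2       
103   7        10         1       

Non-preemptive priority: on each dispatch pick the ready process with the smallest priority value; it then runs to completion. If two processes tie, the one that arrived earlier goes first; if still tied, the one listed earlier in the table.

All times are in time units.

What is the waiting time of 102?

Timeline: | 102 0-11 | 103 11-21 | 101 21-26 |
Completion: 101=26  102=11  103=21
Turnaround (C−A): 101=26  102=11  103=14
Waiting(102) = turnaround − burst = 11 − 11 = 0

0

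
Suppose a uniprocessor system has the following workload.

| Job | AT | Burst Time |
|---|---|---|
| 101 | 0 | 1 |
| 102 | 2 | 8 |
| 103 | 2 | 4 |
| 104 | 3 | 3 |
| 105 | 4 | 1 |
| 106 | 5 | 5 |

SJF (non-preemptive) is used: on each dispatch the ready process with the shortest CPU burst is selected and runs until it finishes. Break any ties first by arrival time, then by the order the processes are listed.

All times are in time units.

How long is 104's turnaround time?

Schedule: | 101 0-1 | idle 1-2 | 103 2-6 | 105 6-7 | 104 7-10 | 106 10-15 | 102 15-23 |
Completion: 101=1  102=23  103=6  104=10  105=7  106=15
Turnaround(104) = completion − arrival = 10 − 3 = 7

7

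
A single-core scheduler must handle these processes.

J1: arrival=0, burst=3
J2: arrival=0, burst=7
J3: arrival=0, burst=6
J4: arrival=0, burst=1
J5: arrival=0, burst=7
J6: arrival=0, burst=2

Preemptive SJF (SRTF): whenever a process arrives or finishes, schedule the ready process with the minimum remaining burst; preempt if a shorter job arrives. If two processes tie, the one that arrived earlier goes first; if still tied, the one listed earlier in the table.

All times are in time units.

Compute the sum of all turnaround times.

67

Timeline: | J4 0-1 | J6 1-3 | J1 3-6 | J3 6-12 | J2 12-19 | J5 19-26 |
Completion: J1=6  J2=19  J3=12  J4=1  J5=26  J6=3
Turnaround (C−A): J1=6  J2=19  J3=12  J4=1  J5=26  J6=3
Turnaround = completion − arrival: J1=6, J2=19, J3=12, J4=1, J5=26, J6=3
Total turnaround = 6 + 19 + 12 + 1 + 26 + 3 = 67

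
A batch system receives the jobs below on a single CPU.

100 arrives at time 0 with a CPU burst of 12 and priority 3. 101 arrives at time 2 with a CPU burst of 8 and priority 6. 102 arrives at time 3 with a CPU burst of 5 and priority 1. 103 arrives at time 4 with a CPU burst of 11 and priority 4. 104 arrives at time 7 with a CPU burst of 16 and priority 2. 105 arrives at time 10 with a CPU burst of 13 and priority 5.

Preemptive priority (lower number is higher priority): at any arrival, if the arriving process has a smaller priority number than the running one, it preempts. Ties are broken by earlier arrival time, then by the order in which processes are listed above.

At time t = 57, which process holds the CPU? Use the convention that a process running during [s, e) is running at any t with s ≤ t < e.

101

Timeline: | 100 0-3 | 102 3-8 | 104 8-24 | 100 24-33 | 103 33-44 | 105 44-57 | 101 57-65 |
Completion: 100=33  101=65  102=8  103=44  104=24  105=57
Turnaround (C−A): 100=33  101=63  102=5  103=40  104=17  105=47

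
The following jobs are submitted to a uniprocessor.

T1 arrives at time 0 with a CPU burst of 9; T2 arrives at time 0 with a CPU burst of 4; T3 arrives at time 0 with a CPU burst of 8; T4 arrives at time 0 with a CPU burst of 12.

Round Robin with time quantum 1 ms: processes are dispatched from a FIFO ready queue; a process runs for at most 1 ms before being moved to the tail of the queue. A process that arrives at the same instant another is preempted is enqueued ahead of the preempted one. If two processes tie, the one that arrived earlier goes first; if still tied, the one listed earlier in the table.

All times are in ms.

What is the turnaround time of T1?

29

Schedule: | T1 0-1 | T2 1-2 | T3 2-3 | T4 3-4 | T1 4-5 | T2 5-6 | T3 6-7 | T4 7-8 | T1 8-9 | T2 9-10 | T3 10-11 | T4 11-12 | T1 12-13 | T2 13-14 | T3 14-15 | T4 15-16 | T1 16-17 | T3 17-18 | T4 18-19 | T1 19-20 | T3 20-21 | T4 21-22 | T1 22-23 | T3 23-24 | T4 24-25 | T1 25-26 | T3 26-27 | T4 27-28 | T1 28-29 | T4 29-33 |
Completion: T1=29  T2=14  T3=27  T4=33
Turnaround (C−A): T1=29  T2=14  T3=27  T4=33
Turnaround(T1) = completion − arrival = 29 − 0 = 29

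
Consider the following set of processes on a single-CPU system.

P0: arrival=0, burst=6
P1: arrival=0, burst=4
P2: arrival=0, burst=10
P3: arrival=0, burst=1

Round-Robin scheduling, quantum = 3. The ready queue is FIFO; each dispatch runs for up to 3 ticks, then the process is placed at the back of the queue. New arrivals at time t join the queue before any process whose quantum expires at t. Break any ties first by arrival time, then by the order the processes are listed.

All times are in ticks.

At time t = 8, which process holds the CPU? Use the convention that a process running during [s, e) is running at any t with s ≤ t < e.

P2

Schedule: | P0 0-3 | P1 3-6 | P2 6-9 | P3 9-10 | P0 10-13 | P1 13-14 | P2 14-21 |
Completion: P0=13  P1=14  P2=21  P3=10
Turnaround (C−A): P0=13  P1=14  P2=21  P3=10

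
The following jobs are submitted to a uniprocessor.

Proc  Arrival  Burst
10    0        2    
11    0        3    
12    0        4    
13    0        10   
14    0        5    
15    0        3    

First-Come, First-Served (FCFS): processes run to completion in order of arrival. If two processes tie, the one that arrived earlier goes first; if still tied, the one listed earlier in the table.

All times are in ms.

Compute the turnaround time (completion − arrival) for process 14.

24

Timeline: | 10 0-2 | 11 2-5 | 12 5-9 | 13 9-19 | 14 19-24 | 15 24-27 |
Completion: 10=2  11=5  12=9  13=19  14=24  15=27
Turnaround(14) = completion − arrival = 24 − 0 = 24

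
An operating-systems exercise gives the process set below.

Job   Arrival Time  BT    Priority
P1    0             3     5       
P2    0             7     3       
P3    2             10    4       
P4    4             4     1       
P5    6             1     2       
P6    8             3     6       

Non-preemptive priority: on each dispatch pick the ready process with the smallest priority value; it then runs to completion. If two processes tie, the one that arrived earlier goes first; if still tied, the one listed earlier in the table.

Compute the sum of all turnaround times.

Gantt: | P2 0-7 | P4 7-11 | P5 11-12 | P3 12-22 | P1 22-25 | P6 25-28 |
Completion: P1=25  P2=7  P3=22  P4=11  P5=12  P6=28
Turnaround = completion − arrival: P1=25, P2=7, P3=20, P4=7, P5=6, P6=20
Total turnaround = 25 + 7 + 20 + 7 + 6 + 20 = 85

85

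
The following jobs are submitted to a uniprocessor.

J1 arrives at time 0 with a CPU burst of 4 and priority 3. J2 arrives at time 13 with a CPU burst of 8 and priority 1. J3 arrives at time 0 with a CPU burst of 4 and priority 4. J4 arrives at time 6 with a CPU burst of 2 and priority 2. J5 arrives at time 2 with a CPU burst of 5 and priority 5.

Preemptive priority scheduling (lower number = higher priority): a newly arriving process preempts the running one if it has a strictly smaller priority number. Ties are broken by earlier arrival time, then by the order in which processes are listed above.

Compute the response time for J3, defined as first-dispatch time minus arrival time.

4

Gantt: | J1 0-4 | J3 4-6 | J4 6-8 | J3 8-10 | J5 10-13 | J2 13-21 | J5 21-23 |
Completion: J1=4  J2=21  J3=10  J4=8  J5=23
Turnaround (C−A): J1=4  J2=8  J3=10  J4=2  J5=21
Response(J3) = first start − arrival = 4 − 0 = 4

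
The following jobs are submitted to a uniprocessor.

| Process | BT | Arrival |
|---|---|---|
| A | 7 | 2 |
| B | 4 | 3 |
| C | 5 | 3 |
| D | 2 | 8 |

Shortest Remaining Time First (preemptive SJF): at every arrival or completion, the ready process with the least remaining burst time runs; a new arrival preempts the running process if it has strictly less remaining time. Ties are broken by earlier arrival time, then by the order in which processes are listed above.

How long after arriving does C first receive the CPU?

4

Gantt: | idle 0-2 | A 2-3 | B 3-7 | C 7-8 | D 8-10 | C 10-14 | A 14-20 |
Completion: A=20  B=7  C=14  D=10
Response(C) = first start − arrival = 7 − 3 = 4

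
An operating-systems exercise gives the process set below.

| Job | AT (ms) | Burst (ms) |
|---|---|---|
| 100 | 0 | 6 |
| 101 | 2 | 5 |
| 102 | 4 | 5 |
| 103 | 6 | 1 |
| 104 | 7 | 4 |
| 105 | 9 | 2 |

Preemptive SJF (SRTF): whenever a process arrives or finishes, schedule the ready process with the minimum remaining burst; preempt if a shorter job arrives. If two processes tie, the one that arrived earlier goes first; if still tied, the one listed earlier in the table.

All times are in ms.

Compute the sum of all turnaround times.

Timeline: | 100 0-6 | 103 6-7 | 104 7-11 | 105 11-13 | 101 13-18 | 102 18-23 |
Completion: 100=6  101=18  102=23  103=7  104=11  105=13
Turnaround = completion − arrival: 100=6, 101=16, 102=19, 103=1, 104=4, 105=4
Total turnaround = 6 + 16 + 19 + 1 + 4 + 4 = 50

50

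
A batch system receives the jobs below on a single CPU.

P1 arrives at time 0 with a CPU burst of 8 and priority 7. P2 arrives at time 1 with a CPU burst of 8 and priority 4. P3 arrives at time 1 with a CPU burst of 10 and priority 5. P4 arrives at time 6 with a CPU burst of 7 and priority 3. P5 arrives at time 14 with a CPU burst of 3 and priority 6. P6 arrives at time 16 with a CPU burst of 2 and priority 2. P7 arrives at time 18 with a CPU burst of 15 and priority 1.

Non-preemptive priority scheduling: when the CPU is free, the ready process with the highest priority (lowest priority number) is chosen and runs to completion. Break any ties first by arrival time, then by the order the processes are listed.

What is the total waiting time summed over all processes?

118

Schedule: | P1 0-8 | P4 8-15 | P2 15-23 | P7 23-38 | P6 38-40 | P3 40-50 | P5 50-53 |
Completion: P1=8  P2=23  P3=50  P4=15  P5=53  P6=40  P7=38
Waiting = turnaround − burst: P1=0, P2=14, P3=39, P4=2, P5=36, P6=22, P7=5
Total waiting = 0 + 14 + 39 + 2 + 36 + 22 + 5 = 118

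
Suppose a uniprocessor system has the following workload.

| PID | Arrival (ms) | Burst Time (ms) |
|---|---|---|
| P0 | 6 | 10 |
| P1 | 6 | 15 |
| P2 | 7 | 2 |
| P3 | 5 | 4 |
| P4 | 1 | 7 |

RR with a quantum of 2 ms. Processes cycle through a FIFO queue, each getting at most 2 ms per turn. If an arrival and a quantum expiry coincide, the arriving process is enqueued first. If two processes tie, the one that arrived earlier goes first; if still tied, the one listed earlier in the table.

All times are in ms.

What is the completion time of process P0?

32

Timeline: | idle 0-1 | P4 1-5 | P3 5-7 | P4 7-9 | P0 9-11 | P1 11-13 | P2 13-15 | P3 15-17 | P4 17-18 | P0 18-20 | P1 20-22 | P0 22-24 | P1 24-26 | P0 26-28 | P1 28-30 | P0 30-32 | P1 32-39 |
Completion: P0=32  P1=39  P2=15  P3=17  P4=18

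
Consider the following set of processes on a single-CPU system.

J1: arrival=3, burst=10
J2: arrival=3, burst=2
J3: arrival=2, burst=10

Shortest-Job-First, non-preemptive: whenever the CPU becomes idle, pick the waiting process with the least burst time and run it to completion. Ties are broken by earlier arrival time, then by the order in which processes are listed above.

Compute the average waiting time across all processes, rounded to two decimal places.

Schedule: | idle 0-2 | J3 2-12 | J2 12-14 | J1 14-24 |
Completion: J1=24  J2=14  J3=12
Turnaround (C−A): J1=21  J2=11  J3=10
Waiting times: J1=11, J2=9, J3=0
Average waiting = (11+9+0) / 3 = 20/3 = 6.67

6.67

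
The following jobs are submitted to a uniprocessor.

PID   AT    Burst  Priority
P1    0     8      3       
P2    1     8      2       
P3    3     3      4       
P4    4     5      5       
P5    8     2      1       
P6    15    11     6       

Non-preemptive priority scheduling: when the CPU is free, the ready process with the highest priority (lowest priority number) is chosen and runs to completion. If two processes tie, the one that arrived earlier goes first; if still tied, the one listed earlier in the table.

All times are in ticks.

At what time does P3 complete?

21

Gantt: | P1 0-8 | P5 8-10 | P2 10-18 | P3 18-21 | P4 21-26 | P6 26-37 |
Completion: P1=8  P2=18  P3=21  P4=26  P5=10  P6=37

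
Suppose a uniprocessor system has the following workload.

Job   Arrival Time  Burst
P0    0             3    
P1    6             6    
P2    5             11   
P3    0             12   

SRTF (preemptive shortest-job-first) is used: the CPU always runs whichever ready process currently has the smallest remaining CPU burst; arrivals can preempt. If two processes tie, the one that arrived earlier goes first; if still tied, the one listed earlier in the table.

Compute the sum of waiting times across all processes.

Gantt: | P0 0-3 | P3 3-6 | P1 6-12 | P3 12-21 | P2 21-32 |
Completion: P0=3  P1=12  P2=32  P3=21
Waiting = turnaround − burst: P0=0, P1=0, P2=16, P3=9
Total waiting = 0 + 0 + 16 + 9 = 25

25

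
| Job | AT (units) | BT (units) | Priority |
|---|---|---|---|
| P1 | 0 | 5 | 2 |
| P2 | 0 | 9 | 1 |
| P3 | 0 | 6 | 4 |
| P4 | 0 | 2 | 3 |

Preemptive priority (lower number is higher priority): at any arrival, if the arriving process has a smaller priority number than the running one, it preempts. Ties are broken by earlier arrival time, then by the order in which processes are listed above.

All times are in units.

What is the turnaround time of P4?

Gantt: | P2 0-9 | P1 9-14 | P4 14-16 | P3 16-22 |
Completion: P1=14  P2=9  P3=22  P4=16
Turnaround (C−A): P1=14  P2=9  P3=22  P4=16
Turnaround(P4) = completion − arrival = 16 − 0 = 16

16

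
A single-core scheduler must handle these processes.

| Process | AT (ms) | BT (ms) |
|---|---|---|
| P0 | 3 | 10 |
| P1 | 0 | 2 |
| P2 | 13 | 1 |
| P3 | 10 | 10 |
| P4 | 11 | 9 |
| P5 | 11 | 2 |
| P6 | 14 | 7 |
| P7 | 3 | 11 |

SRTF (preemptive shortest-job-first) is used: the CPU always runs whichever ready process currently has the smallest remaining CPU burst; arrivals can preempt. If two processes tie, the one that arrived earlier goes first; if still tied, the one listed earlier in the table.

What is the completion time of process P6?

23

Gantt: | P1 0-2 | idle 2-3 | P0 3-13 | P2 13-14 | P5 14-16 | P6 16-23 | P4 23-32 | P3 32-42 | P7 42-53 |
Completion: P0=13  P1=2  P2=14  P3=42  P4=32  P5=16  P6=23  P7=53
Turnaround (C−A): P0=10  P1=2  P2=1  P3=32  P4=21  P5=5  P6=9  P7=50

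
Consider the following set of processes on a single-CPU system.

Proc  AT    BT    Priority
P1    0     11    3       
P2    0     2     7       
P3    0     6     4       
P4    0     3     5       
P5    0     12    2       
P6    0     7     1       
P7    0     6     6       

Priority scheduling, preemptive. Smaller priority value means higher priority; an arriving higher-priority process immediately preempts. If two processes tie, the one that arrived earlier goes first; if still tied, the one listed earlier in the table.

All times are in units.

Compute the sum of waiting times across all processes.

Timeline: | P6 0-7 | P5 7-19 | P1 19-30 | P3 30-36 | P4 36-39 | P7 39-45 | P2 45-47 |
Completion: P1=30  P2=47  P3=36  P4=39  P5=19  P6=7  P7=45
Turnaround (C−A): P1=30  P2=47  P3=36  P4=39  P5=19  P6=7  P7=45
Waiting = turnaround − burst: P1=19, P2=45, P3=30, P4=36, P5=7, P6=0, P7=39
Total waiting = 19 + 45 + 30 + 36 + 7 + 0 + 39 = 176

176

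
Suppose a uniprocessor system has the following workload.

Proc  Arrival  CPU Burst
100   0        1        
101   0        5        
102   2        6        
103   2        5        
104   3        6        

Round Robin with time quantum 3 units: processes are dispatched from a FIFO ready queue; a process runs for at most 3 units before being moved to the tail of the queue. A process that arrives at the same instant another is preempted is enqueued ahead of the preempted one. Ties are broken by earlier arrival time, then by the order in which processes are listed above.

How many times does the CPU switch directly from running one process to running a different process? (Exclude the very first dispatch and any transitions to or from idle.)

Timeline: | 100 0-1 | 101 1-4 | 102 4-7 | 103 7-10 | 104 10-13 | 101 13-15 | 102 15-18 | 103 18-20 | 104 20-23 |
Completion: 100=1  101=15  102=18  103=20  104=23
Turnaround (C−A): 100=1  101=15  102=16  103=18  104=20

8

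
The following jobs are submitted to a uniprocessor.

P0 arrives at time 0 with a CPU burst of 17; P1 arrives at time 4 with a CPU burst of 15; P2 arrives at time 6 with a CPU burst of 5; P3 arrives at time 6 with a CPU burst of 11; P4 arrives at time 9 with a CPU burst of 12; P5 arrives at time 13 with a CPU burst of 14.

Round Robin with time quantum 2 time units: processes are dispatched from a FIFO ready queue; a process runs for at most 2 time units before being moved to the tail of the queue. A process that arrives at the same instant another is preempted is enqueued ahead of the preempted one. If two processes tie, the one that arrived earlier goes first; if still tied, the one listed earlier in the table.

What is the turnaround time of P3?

56

Gantt: | P0 0-4 | P1 4-6 | P0 6-8 | P2 8-10 | P3 10-12 | P1 12-14 | P0 14-16 | P4 16-18 | P2 18-20 | P3 20-22 | P5 22-24 | P1 24-26 | P0 26-28 | P4 28-30 | P2 30-31 | P3 31-33 | P5 33-35 | P1 35-37 | P0 37-39 | P4 39-41 | P3 41-43 | P5 43-45 | P1 45-47 | P0 47-49 | P4 49-51 | P3 51-53 | P5 53-55 | P1 55-57 | P0 57-59 | P4 59-61 | P3 61-62 | P5 62-64 | P1 64-66 | P0 66-67 | P4 67-69 | P5 69-71 | P1 71-72 | P5 72-74 |
Completion: P0=67  P1=72  P2=31  P3=62  P4=69  P5=74
Turnaround(P3) = completion − arrival = 62 − 6 = 56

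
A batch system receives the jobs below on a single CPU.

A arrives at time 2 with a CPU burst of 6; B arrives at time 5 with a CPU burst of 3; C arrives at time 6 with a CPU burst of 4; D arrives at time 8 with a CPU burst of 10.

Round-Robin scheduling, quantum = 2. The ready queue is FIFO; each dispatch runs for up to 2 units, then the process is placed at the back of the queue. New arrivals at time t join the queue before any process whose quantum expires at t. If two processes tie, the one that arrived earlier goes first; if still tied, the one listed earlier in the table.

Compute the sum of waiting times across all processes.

Schedule: | idle 0-2 | A 2-6 | B 6-8 | C 8-10 | A 10-12 | D 12-14 | B 14-15 | C 15-17 | D 17-25 |
Completion: A=12  B=15  C=17  D=25
Waiting = turnaround − burst: A=4, B=7, C=7, D=7
Total waiting = 4 + 7 + 7 + 7 = 25

25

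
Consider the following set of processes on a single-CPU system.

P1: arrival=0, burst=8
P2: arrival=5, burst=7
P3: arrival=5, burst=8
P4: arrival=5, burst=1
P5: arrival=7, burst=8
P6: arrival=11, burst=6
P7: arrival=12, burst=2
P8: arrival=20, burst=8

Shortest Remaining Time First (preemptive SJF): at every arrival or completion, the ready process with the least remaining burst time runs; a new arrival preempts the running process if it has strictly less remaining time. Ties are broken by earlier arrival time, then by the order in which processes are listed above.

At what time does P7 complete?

Schedule: | P1 0-5 | P4 5-6 | P1 6-9 | P2 9-12 | P7 12-14 | P2 14-18 | P6 18-24 | P3 24-32 | P5 32-40 | P8 40-48 |
Completion: P1=9  P2=18  P3=32  P4=6  P5=40  P6=24  P7=14  P8=48
Turnaround (C−A): P1=9  P2=13  P3=27  P4=1  P5=33  P6=13  P7=2  P8=28

14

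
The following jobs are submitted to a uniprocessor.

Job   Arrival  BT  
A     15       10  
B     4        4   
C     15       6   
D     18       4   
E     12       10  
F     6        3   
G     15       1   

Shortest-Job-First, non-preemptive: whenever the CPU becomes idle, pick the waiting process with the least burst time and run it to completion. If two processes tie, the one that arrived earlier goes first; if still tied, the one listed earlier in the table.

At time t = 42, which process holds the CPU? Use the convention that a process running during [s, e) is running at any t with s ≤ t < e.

A

Schedule: | idle 0-4 | B 4-8 | F 8-11 | idle 11-12 | E 12-22 | G 22-23 | D 23-27 | C 27-33 | A 33-43 |
Completion: A=43  B=8  C=33  D=27  E=22  F=11  G=23
Turnaround (C−A): A=28  B=4  C=18  D=9  E=10  F=5  G=8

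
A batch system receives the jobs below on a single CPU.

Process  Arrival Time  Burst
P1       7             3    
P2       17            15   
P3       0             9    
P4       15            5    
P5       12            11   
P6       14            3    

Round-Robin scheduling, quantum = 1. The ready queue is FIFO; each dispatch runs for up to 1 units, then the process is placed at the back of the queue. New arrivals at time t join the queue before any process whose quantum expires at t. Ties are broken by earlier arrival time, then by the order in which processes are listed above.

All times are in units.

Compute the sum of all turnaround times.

Timeline: | P3 0-7 | P1 7-8 | P3 8-9 | P1 9-10 | P3 10-11 | P1 11-12 | P5 12-14 | P6 14-15 | P5 15-16 | P4 16-17 | P6 17-18 | P5 18-19 | P2 19-20 | P4 20-21 | P6 21-22 | P5 22-23 | P2 23-24 | P4 24-25 | P5 25-26 | P2 26-27 | P4 27-28 | P5 28-29 | P2 29-30 | P4 30-31 | P5 31-32 | P2 32-33 | P5 33-34 | P2 34-35 | P5 35-36 | P2 36-37 | P5 37-38 | P2 38-46 |
Completion: P1=12  P2=46  P3=11  P4=31  P5=38  P6=22
Turnaround (C−A): P1=5  P2=29  P3=11  P4=16  P5=26  P6=8
Turnaround = completion − arrival: P1=5, P2=29, P3=11, P4=16, P5=26, P6=8
Total turnaround = 5 + 29 + 11 + 16 + 26 + 8 = 95

95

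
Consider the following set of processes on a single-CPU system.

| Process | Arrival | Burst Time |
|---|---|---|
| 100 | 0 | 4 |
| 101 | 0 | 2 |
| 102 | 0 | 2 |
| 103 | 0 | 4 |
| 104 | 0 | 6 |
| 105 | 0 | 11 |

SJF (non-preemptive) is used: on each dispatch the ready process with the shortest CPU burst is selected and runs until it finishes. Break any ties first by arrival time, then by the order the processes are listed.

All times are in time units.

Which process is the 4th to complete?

103

Schedule: | 101 0-2 | 102 2-4 | 100 4-8 | 103 8-12 | 104 12-18 | 105 18-29 |
Completion: 100=8  101=2  102=4  103=12  104=18  105=29
Turnaround (C−A): 100=8  101=2  102=4  103=12  104=18  105=29
Finish order: 101 → 102 → 100 → 103 → 104 → 105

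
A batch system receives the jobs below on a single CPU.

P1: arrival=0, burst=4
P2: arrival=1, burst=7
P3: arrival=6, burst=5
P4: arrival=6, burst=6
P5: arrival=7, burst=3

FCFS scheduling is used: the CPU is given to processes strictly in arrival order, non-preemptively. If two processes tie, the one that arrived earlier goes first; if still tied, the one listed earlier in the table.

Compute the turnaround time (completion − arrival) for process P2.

10

Schedule: | P1 0-4 | P2 4-11 | P3 11-16 | P4 16-22 | P5 22-25 |
Completion: P1=4  P2=11  P3=16  P4=22  P5=25
Turnaround (C−A): P1=4  P2=10  P3=10  P4=16  P5=18
Turnaround(P2) = completion − arrival = 11 − 1 = 10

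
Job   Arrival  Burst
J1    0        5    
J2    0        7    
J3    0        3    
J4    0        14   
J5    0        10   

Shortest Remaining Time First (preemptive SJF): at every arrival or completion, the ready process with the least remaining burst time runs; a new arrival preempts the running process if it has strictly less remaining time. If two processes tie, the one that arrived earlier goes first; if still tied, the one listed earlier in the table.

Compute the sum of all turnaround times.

90

Gantt: | J3 0-3 | J1 3-8 | J2 8-15 | J5 15-25 | J4 25-39 |
Completion: J1=8  J2=15  J3=3  J4=39  J5=25
Turnaround (C−A): J1=8  J2=15  J3=3  J4=39  J5=25
Turnaround = completion − arrival: J1=8, J2=15, J3=3, J4=39, J5=25
Total turnaround = 8 + 15 + 3 + 39 + 25 = 90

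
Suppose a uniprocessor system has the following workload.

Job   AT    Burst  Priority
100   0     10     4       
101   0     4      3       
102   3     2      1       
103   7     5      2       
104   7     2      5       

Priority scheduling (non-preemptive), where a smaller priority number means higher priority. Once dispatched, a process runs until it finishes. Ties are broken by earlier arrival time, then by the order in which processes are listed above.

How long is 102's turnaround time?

Schedule: | 101 0-4 | 102 4-6 | 100 6-16 | 103 16-21 | 104 21-23 |
Completion: 100=16  101=4  102=6  103=21  104=23
Turnaround (C−A): 100=16  101=4  102=3  103=14  104=16
Turnaround(102) = completion − arrival = 6 − 3 = 3

3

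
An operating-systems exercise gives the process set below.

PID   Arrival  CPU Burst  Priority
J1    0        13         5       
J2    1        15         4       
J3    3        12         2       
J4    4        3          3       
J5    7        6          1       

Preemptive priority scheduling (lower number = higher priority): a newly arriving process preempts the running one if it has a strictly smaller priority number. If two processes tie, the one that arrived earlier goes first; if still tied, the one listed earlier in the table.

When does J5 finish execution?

13

Gantt: | J1 0-1 | J2 1-3 | J3 3-7 | J5 7-13 | J3 13-21 | J4 21-24 | J2 24-37 | J1 37-49 |
Completion: J1=49  J2=37  J3=21  J4=24  J5=13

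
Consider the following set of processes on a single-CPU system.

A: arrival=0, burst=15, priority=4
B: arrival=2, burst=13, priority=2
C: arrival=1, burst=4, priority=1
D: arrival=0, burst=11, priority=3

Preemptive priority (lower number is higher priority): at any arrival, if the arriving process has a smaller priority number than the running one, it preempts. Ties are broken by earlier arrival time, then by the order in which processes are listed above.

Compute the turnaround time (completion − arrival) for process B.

Schedule: | D 0-1 | C 1-5 | B 5-18 | D 18-28 | A 28-43 |
Completion: A=43  B=18  C=5  D=28
Turnaround (C−A): A=43  B=16  C=4  D=28
Turnaround(B) = completion − arrival = 18 − 2 = 16

16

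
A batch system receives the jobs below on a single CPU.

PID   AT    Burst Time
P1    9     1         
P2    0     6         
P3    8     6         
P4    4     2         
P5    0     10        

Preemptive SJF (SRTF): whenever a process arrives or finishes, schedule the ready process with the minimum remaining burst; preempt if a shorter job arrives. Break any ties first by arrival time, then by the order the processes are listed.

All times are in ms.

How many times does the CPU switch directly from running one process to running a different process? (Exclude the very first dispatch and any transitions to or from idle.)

5

Schedule: | P2 0-6 | P4 6-8 | P3 8-9 | P1 9-10 | P3 10-15 | P5 15-25 |
Completion: P1=10  P2=6  P3=15  P4=8  P5=25
Turnaround (C−A): P1=1  P2=6  P3=7  P4=4  P5=25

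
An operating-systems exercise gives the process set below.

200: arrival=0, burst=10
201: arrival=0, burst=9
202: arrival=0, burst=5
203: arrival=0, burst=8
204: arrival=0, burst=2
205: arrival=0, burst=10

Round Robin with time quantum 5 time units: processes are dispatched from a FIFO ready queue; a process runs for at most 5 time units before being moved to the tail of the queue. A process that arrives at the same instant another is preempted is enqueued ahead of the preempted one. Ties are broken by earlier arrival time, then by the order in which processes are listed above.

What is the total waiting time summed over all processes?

Timeline: | 200 0-5 | 201 5-10 | 202 10-15 | 203 15-20 | 204 20-22 | 205 22-27 | 200 27-32 | 201 32-36 | 203 36-39 | 205 39-44 |
Completion: 200=32  201=36  202=15  203=39  204=22  205=44
Turnaround (C−A): 200=32  201=36  202=15  203=39  204=22  205=44
Waiting = turnaround − burst: 200=22, 201=27, 202=10, 203=31, 204=20, 205=34
Total waiting = 22 + 27 + 10 + 31 + 20 + 34 = 144

144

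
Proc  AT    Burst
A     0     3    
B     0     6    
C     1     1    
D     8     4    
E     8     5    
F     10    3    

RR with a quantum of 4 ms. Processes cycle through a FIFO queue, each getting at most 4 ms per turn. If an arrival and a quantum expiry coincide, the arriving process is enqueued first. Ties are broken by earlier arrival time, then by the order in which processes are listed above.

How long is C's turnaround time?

7

Schedule: | A 0-3 | B 3-7 | C 7-8 | B 8-10 | D 10-14 | E 14-18 | F 18-21 | E 21-22 |
Completion: A=3  B=10  C=8  D=14  E=22  F=21
Turnaround(C) = completion − arrival = 8 − 1 = 7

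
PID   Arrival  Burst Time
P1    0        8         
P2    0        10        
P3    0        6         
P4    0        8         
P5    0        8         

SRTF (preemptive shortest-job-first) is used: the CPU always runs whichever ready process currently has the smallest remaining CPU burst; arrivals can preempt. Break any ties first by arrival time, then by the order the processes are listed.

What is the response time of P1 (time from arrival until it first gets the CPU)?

Schedule: | P3 0-6 | P1 6-14 | P4 14-22 | P5 22-30 | P2 30-40 |
Completion: P1=14  P2=40  P3=6  P4=22  P5=30
Response(P1) = first start − arrival = 6 − 0 = 6

6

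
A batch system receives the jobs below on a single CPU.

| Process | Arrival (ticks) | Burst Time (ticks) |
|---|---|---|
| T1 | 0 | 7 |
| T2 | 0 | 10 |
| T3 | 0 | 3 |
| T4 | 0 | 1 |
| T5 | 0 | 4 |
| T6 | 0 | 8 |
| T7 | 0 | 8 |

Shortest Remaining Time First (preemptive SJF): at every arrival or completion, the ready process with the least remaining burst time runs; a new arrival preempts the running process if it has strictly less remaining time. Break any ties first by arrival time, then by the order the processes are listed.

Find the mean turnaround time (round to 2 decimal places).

Timeline: | T4 0-1 | T3 1-4 | T5 4-8 | T1 8-15 | T6 15-23 | T7 23-31 | T2 31-41 |
Completion: T1=15  T2=41  T3=4  T4=1  T5=8  T6=23  T7=31
Turnaround (C−A): T1=15  T2=41  T3=4  T4=1  T5=8  T6=23  T7=31
Turnaround times: T1=15, T2=41, T3=4, T4=1, T5=8, T6=23, T7=31
Average turnaround = (15+41+4+1+8+23+31) / 7 = 123/7 = 17.57

17.57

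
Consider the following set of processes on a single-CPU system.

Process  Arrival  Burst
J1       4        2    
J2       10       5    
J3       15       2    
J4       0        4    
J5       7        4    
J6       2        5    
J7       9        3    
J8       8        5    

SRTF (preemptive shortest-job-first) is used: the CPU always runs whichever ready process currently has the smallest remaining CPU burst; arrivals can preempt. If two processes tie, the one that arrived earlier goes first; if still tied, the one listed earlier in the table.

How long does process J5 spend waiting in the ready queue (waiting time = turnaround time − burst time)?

9

Timeline: | J4 0-4 | J1 4-6 | J6 6-11 | J7 11-14 | J5 14-15 | J3 15-17 | J5 17-20 | J8 20-25 | J2 25-30 |
Completion: J1=6  J2=30  J3=17  J4=4  J5=20  J6=11  J7=14  J8=25
Turnaround (C−A): J1=2  J2=20  J3=2  J4=4  J5=13  J6=9  J7=5  J8=17
Waiting(J5) = turnaround − burst = 13 − 4 = 9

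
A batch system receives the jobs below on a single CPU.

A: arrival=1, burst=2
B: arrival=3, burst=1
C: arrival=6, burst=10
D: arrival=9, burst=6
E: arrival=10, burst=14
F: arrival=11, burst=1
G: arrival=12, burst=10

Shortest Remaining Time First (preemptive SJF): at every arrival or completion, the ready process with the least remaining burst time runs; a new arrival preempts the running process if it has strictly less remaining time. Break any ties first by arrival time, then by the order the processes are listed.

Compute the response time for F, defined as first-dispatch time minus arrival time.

Gantt: | idle 0-1 | A 1-3 | B 3-4 | idle 4-6 | C 6-9 | D 9-11 | F 11-12 | D 12-16 | C 16-23 | G 23-33 | E 33-47 |
Completion: A=3  B=4  C=23  D=16  E=47  F=12  G=33
Turnaround (C−A): A=2  B=1  C=17  D=7  E=37  F=1  G=21
Response(F) = first start − arrival = 11 − 11 = 0

0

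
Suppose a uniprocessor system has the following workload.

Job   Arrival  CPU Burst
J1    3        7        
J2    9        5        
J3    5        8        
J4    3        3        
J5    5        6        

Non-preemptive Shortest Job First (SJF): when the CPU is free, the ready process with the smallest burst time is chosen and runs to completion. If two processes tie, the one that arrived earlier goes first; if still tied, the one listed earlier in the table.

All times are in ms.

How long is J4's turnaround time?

3

Timeline: | idle 0-3 | J4 3-6 | J5 6-12 | J2 12-17 | J1 17-24 | J3 24-32 |
Completion: J1=24  J2=17  J3=32  J4=6  J5=12
Turnaround(J4) = completion − arrival = 6 − 3 = 3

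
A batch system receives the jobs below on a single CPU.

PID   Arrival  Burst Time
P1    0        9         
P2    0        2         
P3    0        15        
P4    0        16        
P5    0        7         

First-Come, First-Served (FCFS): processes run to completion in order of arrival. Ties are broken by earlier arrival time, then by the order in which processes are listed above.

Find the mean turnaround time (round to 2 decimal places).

27.40

Gantt: | P1 0-9 | P2 9-11 | P3 11-26 | P4 26-42 | P5 42-49 |
Completion: P1=9  P2=11  P3=26  P4=42  P5=49
Turnaround (C−A): P1=9  P2=11  P3=26  P4=42  P5=49
Turnaround times: P1=9, P2=11, P3=26, P4=42, P5=49
Average turnaround = (9+11+26+42+49) / 5 = 137/5 = 27.40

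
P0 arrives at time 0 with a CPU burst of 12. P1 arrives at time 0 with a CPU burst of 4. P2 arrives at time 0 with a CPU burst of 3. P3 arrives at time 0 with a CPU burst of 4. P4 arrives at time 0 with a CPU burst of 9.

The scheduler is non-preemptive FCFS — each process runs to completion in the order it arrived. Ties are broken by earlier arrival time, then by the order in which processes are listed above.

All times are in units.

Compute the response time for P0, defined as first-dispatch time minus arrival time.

Timeline: | P0 0-12 | P1 12-16 | P2 16-19 | P3 19-23 | P4 23-32 |
Completion: P0=12  P1=16  P2=19  P3=23  P4=32
Turnaround (C−A): P0=12  P1=16  P2=19  P3=23  P4=32
Response(P0) = first start − arrival = 0 − 0 = 0

0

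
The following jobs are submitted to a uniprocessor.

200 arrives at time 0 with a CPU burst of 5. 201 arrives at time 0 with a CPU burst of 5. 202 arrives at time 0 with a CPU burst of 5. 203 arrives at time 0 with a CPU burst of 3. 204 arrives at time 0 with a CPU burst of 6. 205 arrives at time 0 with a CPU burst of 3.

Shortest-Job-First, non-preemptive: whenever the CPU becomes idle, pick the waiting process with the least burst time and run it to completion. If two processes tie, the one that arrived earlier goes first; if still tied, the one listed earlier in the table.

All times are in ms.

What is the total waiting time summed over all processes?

Gantt: | 203 0-3 | 205 3-6 | 200 6-11 | 201 11-16 | 202 16-21 | 204 21-27 |
Completion: 200=11  201=16  202=21  203=3  204=27  205=6
Waiting = turnaround − burst: 200=6, 201=11, 202=16, 203=0, 204=21, 205=3
Total waiting = 6 + 11 + 16 + 0 + 21 + 3 = 57

57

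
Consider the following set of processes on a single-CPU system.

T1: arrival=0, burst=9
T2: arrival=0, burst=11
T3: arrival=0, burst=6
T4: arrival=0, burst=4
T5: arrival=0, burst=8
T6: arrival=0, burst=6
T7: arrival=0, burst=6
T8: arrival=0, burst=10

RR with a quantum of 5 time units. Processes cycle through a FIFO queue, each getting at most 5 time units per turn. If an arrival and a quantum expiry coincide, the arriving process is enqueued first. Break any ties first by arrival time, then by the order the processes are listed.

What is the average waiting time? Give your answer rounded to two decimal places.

41.13

Schedule: | T1 0-5 | T2 5-10 | T3 10-15 | T4 15-19 | T5 19-24 | T6 24-29 | T7 29-34 | T8 34-39 | T1 39-43 | T2 43-48 | T3 48-49 | T5 49-52 | T6 52-53 | T7 53-54 | T8 54-59 | T2 59-60 |
Completion: T1=43  T2=60  T3=49  T4=19  T5=52  T6=53  T7=54  T8=59
Waiting times: T1=34, T2=49, T3=43, T4=15, T5=44, T6=47, T7=48, T8=49
Average waiting = (34+49+43+15+44+47+48+49) / 8 = 329/8 = 41.13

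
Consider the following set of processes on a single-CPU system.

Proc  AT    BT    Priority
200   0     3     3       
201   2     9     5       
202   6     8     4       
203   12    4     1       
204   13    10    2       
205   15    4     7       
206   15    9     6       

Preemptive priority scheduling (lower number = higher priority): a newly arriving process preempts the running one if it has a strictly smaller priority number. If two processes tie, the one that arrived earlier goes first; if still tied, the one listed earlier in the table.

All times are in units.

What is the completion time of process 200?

Gantt: | 200 0-3 | 201 3-6 | 202 6-12 | 203 12-16 | 204 16-26 | 202 26-28 | 201 28-34 | 206 34-43 | 205 43-47 |
Completion: 200=3  201=34  202=28  203=16  204=26  205=47  206=43
Turnaround (C−A): 200=3  201=32  202=22  203=4  204=13  205=32  206=28

3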